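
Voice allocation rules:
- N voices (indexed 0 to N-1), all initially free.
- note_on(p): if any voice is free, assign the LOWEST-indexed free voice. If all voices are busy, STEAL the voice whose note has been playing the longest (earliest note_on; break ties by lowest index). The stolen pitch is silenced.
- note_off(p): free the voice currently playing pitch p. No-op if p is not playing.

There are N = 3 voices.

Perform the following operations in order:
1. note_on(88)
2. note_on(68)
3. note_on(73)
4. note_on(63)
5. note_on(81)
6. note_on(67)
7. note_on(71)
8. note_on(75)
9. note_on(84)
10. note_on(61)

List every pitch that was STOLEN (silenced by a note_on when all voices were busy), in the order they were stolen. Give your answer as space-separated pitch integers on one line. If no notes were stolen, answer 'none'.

Op 1: note_on(88): voice 0 is free -> assigned | voices=[88 - -]
Op 2: note_on(68): voice 1 is free -> assigned | voices=[88 68 -]
Op 3: note_on(73): voice 2 is free -> assigned | voices=[88 68 73]
Op 4: note_on(63): all voices busy, STEAL voice 0 (pitch 88, oldest) -> assign | voices=[63 68 73]
Op 5: note_on(81): all voices busy, STEAL voice 1 (pitch 68, oldest) -> assign | voices=[63 81 73]
Op 6: note_on(67): all voices busy, STEAL voice 2 (pitch 73, oldest) -> assign | voices=[63 81 67]
Op 7: note_on(71): all voices busy, STEAL voice 0 (pitch 63, oldest) -> assign | voices=[71 81 67]
Op 8: note_on(75): all voices busy, STEAL voice 1 (pitch 81, oldest) -> assign | voices=[71 75 67]
Op 9: note_on(84): all voices busy, STEAL voice 2 (pitch 67, oldest) -> assign | voices=[71 75 84]
Op 10: note_on(61): all voices busy, STEAL voice 0 (pitch 71, oldest) -> assign | voices=[61 75 84]

Answer: 88 68 73 63 81 67 71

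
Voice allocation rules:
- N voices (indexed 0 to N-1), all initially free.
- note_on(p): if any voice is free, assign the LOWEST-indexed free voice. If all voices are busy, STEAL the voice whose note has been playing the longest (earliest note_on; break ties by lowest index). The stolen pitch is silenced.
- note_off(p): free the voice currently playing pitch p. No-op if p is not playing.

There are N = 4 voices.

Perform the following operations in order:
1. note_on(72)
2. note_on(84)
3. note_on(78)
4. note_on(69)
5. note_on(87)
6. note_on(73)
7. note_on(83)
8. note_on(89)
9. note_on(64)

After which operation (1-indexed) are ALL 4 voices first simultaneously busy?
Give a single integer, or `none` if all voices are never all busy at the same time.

Op 1: note_on(72): voice 0 is free -> assigned | voices=[72 - - -]
Op 2: note_on(84): voice 1 is free -> assigned | voices=[72 84 - -]
Op 3: note_on(78): voice 2 is free -> assigned | voices=[72 84 78 -]
Op 4: note_on(69): voice 3 is free -> assigned | voices=[72 84 78 69]
Op 5: note_on(87): all voices busy, STEAL voice 0 (pitch 72, oldest) -> assign | voices=[87 84 78 69]
Op 6: note_on(73): all voices busy, STEAL voice 1 (pitch 84, oldest) -> assign | voices=[87 73 78 69]
Op 7: note_on(83): all voices busy, STEAL voice 2 (pitch 78, oldest) -> assign | voices=[87 73 83 69]
Op 8: note_on(89): all voices busy, STEAL voice 3 (pitch 69, oldest) -> assign | voices=[87 73 83 89]
Op 9: note_on(64): all voices busy, STEAL voice 0 (pitch 87, oldest) -> assign | voices=[64 73 83 89]

Answer: 4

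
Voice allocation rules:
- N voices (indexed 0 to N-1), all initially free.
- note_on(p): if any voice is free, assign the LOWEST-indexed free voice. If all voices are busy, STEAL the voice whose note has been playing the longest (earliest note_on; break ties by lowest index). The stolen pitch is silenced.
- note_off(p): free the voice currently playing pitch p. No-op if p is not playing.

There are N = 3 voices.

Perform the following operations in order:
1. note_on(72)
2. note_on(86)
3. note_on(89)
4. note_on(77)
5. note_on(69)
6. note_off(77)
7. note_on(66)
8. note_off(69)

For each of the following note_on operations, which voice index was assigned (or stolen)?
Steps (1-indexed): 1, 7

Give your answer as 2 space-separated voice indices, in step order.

Op 1: note_on(72): voice 0 is free -> assigned | voices=[72 - -]
Op 2: note_on(86): voice 1 is free -> assigned | voices=[72 86 -]
Op 3: note_on(89): voice 2 is free -> assigned | voices=[72 86 89]
Op 4: note_on(77): all voices busy, STEAL voice 0 (pitch 72, oldest) -> assign | voices=[77 86 89]
Op 5: note_on(69): all voices busy, STEAL voice 1 (pitch 86, oldest) -> assign | voices=[77 69 89]
Op 6: note_off(77): free voice 0 | voices=[- 69 89]
Op 7: note_on(66): voice 0 is free -> assigned | voices=[66 69 89]
Op 8: note_off(69): free voice 1 | voices=[66 - 89]

Answer: 0 0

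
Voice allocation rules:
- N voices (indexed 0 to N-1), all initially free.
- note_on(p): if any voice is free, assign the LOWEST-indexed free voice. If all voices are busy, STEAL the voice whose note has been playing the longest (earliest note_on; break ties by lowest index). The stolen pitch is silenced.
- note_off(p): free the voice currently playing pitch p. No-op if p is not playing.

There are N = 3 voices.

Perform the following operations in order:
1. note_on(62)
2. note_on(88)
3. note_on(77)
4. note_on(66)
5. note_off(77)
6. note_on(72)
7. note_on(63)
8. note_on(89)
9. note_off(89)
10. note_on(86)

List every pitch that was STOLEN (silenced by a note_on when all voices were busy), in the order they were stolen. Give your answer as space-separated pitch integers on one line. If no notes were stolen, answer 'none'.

Op 1: note_on(62): voice 0 is free -> assigned | voices=[62 - -]
Op 2: note_on(88): voice 1 is free -> assigned | voices=[62 88 -]
Op 3: note_on(77): voice 2 is free -> assigned | voices=[62 88 77]
Op 4: note_on(66): all voices busy, STEAL voice 0 (pitch 62, oldest) -> assign | voices=[66 88 77]
Op 5: note_off(77): free voice 2 | voices=[66 88 -]
Op 6: note_on(72): voice 2 is free -> assigned | voices=[66 88 72]
Op 7: note_on(63): all voices busy, STEAL voice 1 (pitch 88, oldest) -> assign | voices=[66 63 72]
Op 8: note_on(89): all voices busy, STEAL voice 0 (pitch 66, oldest) -> assign | voices=[89 63 72]
Op 9: note_off(89): free voice 0 | voices=[- 63 72]
Op 10: note_on(86): voice 0 is free -> assigned | voices=[86 63 72]

Answer: 62 88 66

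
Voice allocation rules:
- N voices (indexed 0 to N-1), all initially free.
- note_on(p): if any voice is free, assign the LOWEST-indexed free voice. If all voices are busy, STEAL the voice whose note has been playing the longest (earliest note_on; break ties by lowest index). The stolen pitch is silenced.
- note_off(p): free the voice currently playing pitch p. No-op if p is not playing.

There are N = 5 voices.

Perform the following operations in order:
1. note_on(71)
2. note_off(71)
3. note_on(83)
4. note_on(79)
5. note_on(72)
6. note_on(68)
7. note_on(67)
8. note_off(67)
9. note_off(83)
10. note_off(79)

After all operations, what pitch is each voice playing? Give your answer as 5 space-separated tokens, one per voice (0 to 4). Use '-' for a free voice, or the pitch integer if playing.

Op 1: note_on(71): voice 0 is free -> assigned | voices=[71 - - - -]
Op 2: note_off(71): free voice 0 | voices=[- - - - -]
Op 3: note_on(83): voice 0 is free -> assigned | voices=[83 - - - -]
Op 4: note_on(79): voice 1 is free -> assigned | voices=[83 79 - - -]
Op 5: note_on(72): voice 2 is free -> assigned | voices=[83 79 72 - -]
Op 6: note_on(68): voice 3 is free -> assigned | voices=[83 79 72 68 -]
Op 7: note_on(67): voice 4 is free -> assigned | voices=[83 79 72 68 67]
Op 8: note_off(67): free voice 4 | voices=[83 79 72 68 -]
Op 9: note_off(83): free voice 0 | voices=[- 79 72 68 -]
Op 10: note_off(79): free voice 1 | voices=[- - 72 68 -]

Answer: - - 72 68 -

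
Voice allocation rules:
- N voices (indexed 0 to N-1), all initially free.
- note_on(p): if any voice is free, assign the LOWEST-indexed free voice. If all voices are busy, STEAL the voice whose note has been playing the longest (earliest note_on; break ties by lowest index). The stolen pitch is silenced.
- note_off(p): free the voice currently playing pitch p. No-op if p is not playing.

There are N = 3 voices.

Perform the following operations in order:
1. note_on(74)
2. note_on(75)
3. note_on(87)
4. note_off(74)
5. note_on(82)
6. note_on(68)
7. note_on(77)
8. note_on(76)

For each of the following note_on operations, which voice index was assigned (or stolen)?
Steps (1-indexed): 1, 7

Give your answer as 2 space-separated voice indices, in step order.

Answer: 0 2

Derivation:
Op 1: note_on(74): voice 0 is free -> assigned | voices=[74 - -]
Op 2: note_on(75): voice 1 is free -> assigned | voices=[74 75 -]
Op 3: note_on(87): voice 2 is free -> assigned | voices=[74 75 87]
Op 4: note_off(74): free voice 0 | voices=[- 75 87]
Op 5: note_on(82): voice 0 is free -> assigned | voices=[82 75 87]
Op 6: note_on(68): all voices busy, STEAL voice 1 (pitch 75, oldest) -> assign | voices=[82 68 87]
Op 7: note_on(77): all voices busy, STEAL voice 2 (pitch 87, oldest) -> assign | voices=[82 68 77]
Op 8: note_on(76): all voices busy, STEAL voice 0 (pitch 82, oldest) -> assign | voices=[76 68 77]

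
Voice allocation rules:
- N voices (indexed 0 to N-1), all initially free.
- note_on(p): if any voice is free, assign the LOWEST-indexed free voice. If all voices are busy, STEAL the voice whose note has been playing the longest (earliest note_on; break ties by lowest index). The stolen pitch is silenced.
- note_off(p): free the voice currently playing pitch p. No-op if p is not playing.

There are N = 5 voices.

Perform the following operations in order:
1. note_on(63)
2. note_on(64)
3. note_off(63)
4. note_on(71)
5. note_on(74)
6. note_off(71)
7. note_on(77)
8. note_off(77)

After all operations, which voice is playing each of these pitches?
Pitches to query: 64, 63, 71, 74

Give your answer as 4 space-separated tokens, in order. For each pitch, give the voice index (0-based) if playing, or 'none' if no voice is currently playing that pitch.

Answer: 1 none none 2

Derivation:
Op 1: note_on(63): voice 0 is free -> assigned | voices=[63 - - - -]
Op 2: note_on(64): voice 1 is free -> assigned | voices=[63 64 - - -]
Op 3: note_off(63): free voice 0 | voices=[- 64 - - -]
Op 4: note_on(71): voice 0 is free -> assigned | voices=[71 64 - - -]
Op 5: note_on(74): voice 2 is free -> assigned | voices=[71 64 74 - -]
Op 6: note_off(71): free voice 0 | voices=[- 64 74 - -]
Op 7: note_on(77): voice 0 is free -> assigned | voices=[77 64 74 - -]
Op 8: note_off(77): free voice 0 | voices=[- 64 74 - -]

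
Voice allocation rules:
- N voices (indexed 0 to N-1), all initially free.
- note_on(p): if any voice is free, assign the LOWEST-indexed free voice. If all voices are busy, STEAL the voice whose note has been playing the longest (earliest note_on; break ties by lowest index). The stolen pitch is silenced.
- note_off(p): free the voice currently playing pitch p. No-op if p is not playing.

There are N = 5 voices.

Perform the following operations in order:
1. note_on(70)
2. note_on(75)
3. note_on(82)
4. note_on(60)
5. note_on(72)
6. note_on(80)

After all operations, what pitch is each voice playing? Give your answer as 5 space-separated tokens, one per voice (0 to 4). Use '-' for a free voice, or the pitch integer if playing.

Op 1: note_on(70): voice 0 is free -> assigned | voices=[70 - - - -]
Op 2: note_on(75): voice 1 is free -> assigned | voices=[70 75 - - -]
Op 3: note_on(82): voice 2 is free -> assigned | voices=[70 75 82 - -]
Op 4: note_on(60): voice 3 is free -> assigned | voices=[70 75 82 60 -]
Op 5: note_on(72): voice 4 is free -> assigned | voices=[70 75 82 60 72]
Op 6: note_on(80): all voices busy, STEAL voice 0 (pitch 70, oldest) -> assign | voices=[80 75 82 60 72]

Answer: 80 75 82 60 72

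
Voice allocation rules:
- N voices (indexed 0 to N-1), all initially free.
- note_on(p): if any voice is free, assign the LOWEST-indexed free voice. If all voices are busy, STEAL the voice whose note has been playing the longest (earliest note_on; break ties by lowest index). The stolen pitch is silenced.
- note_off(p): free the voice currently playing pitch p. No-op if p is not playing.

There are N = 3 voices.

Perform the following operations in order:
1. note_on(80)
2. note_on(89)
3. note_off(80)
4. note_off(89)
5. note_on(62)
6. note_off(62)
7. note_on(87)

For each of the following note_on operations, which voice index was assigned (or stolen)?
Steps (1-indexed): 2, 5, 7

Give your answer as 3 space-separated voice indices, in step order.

Op 1: note_on(80): voice 0 is free -> assigned | voices=[80 - -]
Op 2: note_on(89): voice 1 is free -> assigned | voices=[80 89 -]
Op 3: note_off(80): free voice 0 | voices=[- 89 -]
Op 4: note_off(89): free voice 1 | voices=[- - -]
Op 5: note_on(62): voice 0 is free -> assigned | voices=[62 - -]
Op 6: note_off(62): free voice 0 | voices=[- - -]
Op 7: note_on(87): voice 0 is free -> assigned | voices=[87 - -]

Answer: 1 0 0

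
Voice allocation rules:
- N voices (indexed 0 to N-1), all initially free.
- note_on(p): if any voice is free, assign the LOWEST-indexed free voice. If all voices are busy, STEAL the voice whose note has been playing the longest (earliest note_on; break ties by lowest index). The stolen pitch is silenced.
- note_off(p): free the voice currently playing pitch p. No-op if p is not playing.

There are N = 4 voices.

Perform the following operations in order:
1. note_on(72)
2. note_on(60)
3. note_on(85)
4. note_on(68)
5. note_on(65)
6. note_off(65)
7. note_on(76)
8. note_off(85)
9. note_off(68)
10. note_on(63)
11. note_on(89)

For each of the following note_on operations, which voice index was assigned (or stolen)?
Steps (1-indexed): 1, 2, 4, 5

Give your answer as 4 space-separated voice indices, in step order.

Op 1: note_on(72): voice 0 is free -> assigned | voices=[72 - - -]
Op 2: note_on(60): voice 1 is free -> assigned | voices=[72 60 - -]
Op 3: note_on(85): voice 2 is free -> assigned | voices=[72 60 85 -]
Op 4: note_on(68): voice 3 is free -> assigned | voices=[72 60 85 68]
Op 5: note_on(65): all voices busy, STEAL voice 0 (pitch 72, oldest) -> assign | voices=[65 60 85 68]
Op 6: note_off(65): free voice 0 | voices=[- 60 85 68]
Op 7: note_on(76): voice 0 is free -> assigned | voices=[76 60 85 68]
Op 8: note_off(85): free voice 2 | voices=[76 60 - 68]
Op 9: note_off(68): free voice 3 | voices=[76 60 - -]
Op 10: note_on(63): voice 2 is free -> assigned | voices=[76 60 63 -]
Op 11: note_on(89): voice 3 is free -> assigned | voices=[76 60 63 89]

Answer: 0 1 3 0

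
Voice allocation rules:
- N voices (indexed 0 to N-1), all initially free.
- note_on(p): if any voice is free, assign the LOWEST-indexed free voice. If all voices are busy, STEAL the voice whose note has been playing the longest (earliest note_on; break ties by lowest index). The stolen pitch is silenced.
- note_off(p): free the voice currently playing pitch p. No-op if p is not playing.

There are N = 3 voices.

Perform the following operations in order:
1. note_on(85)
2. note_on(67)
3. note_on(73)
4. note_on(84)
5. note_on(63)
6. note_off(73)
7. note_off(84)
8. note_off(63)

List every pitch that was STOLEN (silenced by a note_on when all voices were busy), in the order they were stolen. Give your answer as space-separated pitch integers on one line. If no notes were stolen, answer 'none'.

Answer: 85 67

Derivation:
Op 1: note_on(85): voice 0 is free -> assigned | voices=[85 - -]
Op 2: note_on(67): voice 1 is free -> assigned | voices=[85 67 -]
Op 3: note_on(73): voice 2 is free -> assigned | voices=[85 67 73]
Op 4: note_on(84): all voices busy, STEAL voice 0 (pitch 85, oldest) -> assign | voices=[84 67 73]
Op 5: note_on(63): all voices busy, STEAL voice 1 (pitch 67, oldest) -> assign | voices=[84 63 73]
Op 6: note_off(73): free voice 2 | voices=[84 63 -]
Op 7: note_off(84): free voice 0 | voices=[- 63 -]
Op 8: note_off(63): free voice 1 | voices=[- - -]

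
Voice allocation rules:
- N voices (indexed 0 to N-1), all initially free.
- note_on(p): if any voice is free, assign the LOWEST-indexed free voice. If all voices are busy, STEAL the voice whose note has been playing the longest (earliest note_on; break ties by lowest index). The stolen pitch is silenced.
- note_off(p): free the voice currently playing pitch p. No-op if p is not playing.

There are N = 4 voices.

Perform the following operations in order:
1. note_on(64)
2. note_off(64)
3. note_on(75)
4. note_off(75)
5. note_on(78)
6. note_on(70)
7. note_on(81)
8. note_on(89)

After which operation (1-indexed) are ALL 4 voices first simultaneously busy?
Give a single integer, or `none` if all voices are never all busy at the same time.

Op 1: note_on(64): voice 0 is free -> assigned | voices=[64 - - -]
Op 2: note_off(64): free voice 0 | voices=[- - - -]
Op 3: note_on(75): voice 0 is free -> assigned | voices=[75 - - -]
Op 4: note_off(75): free voice 0 | voices=[- - - -]
Op 5: note_on(78): voice 0 is free -> assigned | voices=[78 - - -]
Op 6: note_on(70): voice 1 is free -> assigned | voices=[78 70 - -]
Op 7: note_on(81): voice 2 is free -> assigned | voices=[78 70 81 -]
Op 8: note_on(89): voice 3 is free -> assigned | voices=[78 70 81 89]

Answer: 8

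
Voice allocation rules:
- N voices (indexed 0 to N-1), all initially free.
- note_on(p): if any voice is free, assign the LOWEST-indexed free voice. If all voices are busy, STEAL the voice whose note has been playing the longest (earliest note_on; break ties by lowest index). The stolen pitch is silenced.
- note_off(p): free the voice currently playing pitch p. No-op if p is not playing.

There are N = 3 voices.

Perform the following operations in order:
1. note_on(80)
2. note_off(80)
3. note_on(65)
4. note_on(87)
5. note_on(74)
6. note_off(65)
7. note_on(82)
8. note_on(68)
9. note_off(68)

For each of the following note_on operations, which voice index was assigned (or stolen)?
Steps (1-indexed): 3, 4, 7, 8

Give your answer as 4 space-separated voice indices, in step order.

Op 1: note_on(80): voice 0 is free -> assigned | voices=[80 - -]
Op 2: note_off(80): free voice 0 | voices=[- - -]
Op 3: note_on(65): voice 0 is free -> assigned | voices=[65 - -]
Op 4: note_on(87): voice 1 is free -> assigned | voices=[65 87 -]
Op 5: note_on(74): voice 2 is free -> assigned | voices=[65 87 74]
Op 6: note_off(65): free voice 0 | voices=[- 87 74]
Op 7: note_on(82): voice 0 is free -> assigned | voices=[82 87 74]
Op 8: note_on(68): all voices busy, STEAL voice 1 (pitch 87, oldest) -> assign | voices=[82 68 74]
Op 9: note_off(68): free voice 1 | voices=[82 - 74]

Answer: 0 1 0 1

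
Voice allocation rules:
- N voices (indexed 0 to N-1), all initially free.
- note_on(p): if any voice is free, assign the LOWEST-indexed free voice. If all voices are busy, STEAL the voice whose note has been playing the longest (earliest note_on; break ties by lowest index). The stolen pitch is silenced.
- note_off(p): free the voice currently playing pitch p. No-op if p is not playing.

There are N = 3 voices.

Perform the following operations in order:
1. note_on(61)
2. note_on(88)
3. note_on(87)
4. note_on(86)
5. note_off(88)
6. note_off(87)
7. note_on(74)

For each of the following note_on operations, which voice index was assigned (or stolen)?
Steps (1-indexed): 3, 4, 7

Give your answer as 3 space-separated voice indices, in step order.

Op 1: note_on(61): voice 0 is free -> assigned | voices=[61 - -]
Op 2: note_on(88): voice 1 is free -> assigned | voices=[61 88 -]
Op 3: note_on(87): voice 2 is free -> assigned | voices=[61 88 87]
Op 4: note_on(86): all voices busy, STEAL voice 0 (pitch 61, oldest) -> assign | voices=[86 88 87]
Op 5: note_off(88): free voice 1 | voices=[86 - 87]
Op 6: note_off(87): free voice 2 | voices=[86 - -]
Op 7: note_on(74): voice 1 is free -> assigned | voices=[86 74 -]

Answer: 2 0 1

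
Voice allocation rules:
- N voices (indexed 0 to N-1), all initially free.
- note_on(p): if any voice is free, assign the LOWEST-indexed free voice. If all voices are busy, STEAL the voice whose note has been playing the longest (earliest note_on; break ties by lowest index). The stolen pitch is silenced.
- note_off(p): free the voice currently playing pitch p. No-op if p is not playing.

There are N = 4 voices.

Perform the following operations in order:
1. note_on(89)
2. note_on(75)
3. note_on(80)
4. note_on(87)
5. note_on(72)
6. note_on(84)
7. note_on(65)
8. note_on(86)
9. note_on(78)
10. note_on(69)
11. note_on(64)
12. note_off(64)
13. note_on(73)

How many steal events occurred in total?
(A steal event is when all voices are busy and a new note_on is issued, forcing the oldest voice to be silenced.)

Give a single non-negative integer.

Op 1: note_on(89): voice 0 is free -> assigned | voices=[89 - - -]
Op 2: note_on(75): voice 1 is free -> assigned | voices=[89 75 - -]
Op 3: note_on(80): voice 2 is free -> assigned | voices=[89 75 80 -]
Op 4: note_on(87): voice 3 is free -> assigned | voices=[89 75 80 87]
Op 5: note_on(72): all voices busy, STEAL voice 0 (pitch 89, oldest) -> assign | voices=[72 75 80 87]
Op 6: note_on(84): all voices busy, STEAL voice 1 (pitch 75, oldest) -> assign | voices=[72 84 80 87]
Op 7: note_on(65): all voices busy, STEAL voice 2 (pitch 80, oldest) -> assign | voices=[72 84 65 87]
Op 8: note_on(86): all voices busy, STEAL voice 3 (pitch 87, oldest) -> assign | voices=[72 84 65 86]
Op 9: note_on(78): all voices busy, STEAL voice 0 (pitch 72, oldest) -> assign | voices=[78 84 65 86]
Op 10: note_on(69): all voices busy, STEAL voice 1 (pitch 84, oldest) -> assign | voices=[78 69 65 86]
Op 11: note_on(64): all voices busy, STEAL voice 2 (pitch 65, oldest) -> assign | voices=[78 69 64 86]
Op 12: note_off(64): free voice 2 | voices=[78 69 - 86]
Op 13: note_on(73): voice 2 is free -> assigned | voices=[78 69 73 86]

Answer: 7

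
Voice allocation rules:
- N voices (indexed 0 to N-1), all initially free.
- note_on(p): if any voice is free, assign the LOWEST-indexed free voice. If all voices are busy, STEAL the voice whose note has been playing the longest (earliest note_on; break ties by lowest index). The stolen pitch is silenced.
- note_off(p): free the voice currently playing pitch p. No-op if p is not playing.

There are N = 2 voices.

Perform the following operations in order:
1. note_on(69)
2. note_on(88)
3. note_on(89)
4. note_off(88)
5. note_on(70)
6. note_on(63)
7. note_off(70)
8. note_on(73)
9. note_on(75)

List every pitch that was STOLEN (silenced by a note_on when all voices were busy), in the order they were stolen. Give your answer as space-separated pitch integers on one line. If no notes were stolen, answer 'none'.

Op 1: note_on(69): voice 0 is free -> assigned | voices=[69 -]
Op 2: note_on(88): voice 1 is free -> assigned | voices=[69 88]
Op 3: note_on(89): all voices busy, STEAL voice 0 (pitch 69, oldest) -> assign | voices=[89 88]
Op 4: note_off(88): free voice 1 | voices=[89 -]
Op 5: note_on(70): voice 1 is free -> assigned | voices=[89 70]
Op 6: note_on(63): all voices busy, STEAL voice 0 (pitch 89, oldest) -> assign | voices=[63 70]
Op 7: note_off(70): free voice 1 | voices=[63 -]
Op 8: note_on(73): voice 1 is free -> assigned | voices=[63 73]
Op 9: note_on(75): all voices busy, STEAL voice 0 (pitch 63, oldest) -> assign | voices=[75 73]

Answer: 69 89 63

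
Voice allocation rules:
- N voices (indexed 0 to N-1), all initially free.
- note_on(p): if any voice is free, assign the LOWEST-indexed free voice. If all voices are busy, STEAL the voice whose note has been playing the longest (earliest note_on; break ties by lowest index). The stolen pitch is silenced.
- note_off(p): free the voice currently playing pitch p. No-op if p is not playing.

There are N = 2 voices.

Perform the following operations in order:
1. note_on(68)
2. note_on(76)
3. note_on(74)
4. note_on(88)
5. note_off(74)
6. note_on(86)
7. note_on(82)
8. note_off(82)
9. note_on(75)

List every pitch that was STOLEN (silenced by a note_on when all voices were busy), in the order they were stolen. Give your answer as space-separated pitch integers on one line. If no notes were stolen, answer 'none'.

Answer: 68 76 88

Derivation:
Op 1: note_on(68): voice 0 is free -> assigned | voices=[68 -]
Op 2: note_on(76): voice 1 is free -> assigned | voices=[68 76]
Op 3: note_on(74): all voices busy, STEAL voice 0 (pitch 68, oldest) -> assign | voices=[74 76]
Op 4: note_on(88): all voices busy, STEAL voice 1 (pitch 76, oldest) -> assign | voices=[74 88]
Op 5: note_off(74): free voice 0 | voices=[- 88]
Op 6: note_on(86): voice 0 is free -> assigned | voices=[86 88]
Op 7: note_on(82): all voices busy, STEAL voice 1 (pitch 88, oldest) -> assign | voices=[86 82]
Op 8: note_off(82): free voice 1 | voices=[86 -]
Op 9: note_on(75): voice 1 is free -> assigned | voices=[86 75]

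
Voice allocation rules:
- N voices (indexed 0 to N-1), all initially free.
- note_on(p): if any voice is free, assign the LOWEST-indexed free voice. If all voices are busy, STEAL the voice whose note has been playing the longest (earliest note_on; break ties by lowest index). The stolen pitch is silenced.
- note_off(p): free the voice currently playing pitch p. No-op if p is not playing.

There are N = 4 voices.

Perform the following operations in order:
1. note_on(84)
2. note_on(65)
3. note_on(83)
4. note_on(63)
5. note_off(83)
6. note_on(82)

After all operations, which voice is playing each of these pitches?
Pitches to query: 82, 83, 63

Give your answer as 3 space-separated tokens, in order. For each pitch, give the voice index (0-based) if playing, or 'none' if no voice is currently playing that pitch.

Op 1: note_on(84): voice 0 is free -> assigned | voices=[84 - - -]
Op 2: note_on(65): voice 1 is free -> assigned | voices=[84 65 - -]
Op 3: note_on(83): voice 2 is free -> assigned | voices=[84 65 83 -]
Op 4: note_on(63): voice 3 is free -> assigned | voices=[84 65 83 63]
Op 5: note_off(83): free voice 2 | voices=[84 65 - 63]
Op 6: note_on(82): voice 2 is free -> assigned | voices=[84 65 82 63]

Answer: 2 none 3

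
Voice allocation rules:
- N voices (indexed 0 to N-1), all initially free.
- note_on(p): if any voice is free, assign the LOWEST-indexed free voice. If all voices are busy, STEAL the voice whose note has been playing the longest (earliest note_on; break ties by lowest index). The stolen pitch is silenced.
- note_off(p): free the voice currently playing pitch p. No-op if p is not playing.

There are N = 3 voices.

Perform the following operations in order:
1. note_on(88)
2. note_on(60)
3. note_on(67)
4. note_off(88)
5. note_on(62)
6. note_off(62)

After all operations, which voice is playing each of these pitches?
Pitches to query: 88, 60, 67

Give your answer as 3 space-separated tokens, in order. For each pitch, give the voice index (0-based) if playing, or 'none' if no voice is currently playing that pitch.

Answer: none 1 2

Derivation:
Op 1: note_on(88): voice 0 is free -> assigned | voices=[88 - -]
Op 2: note_on(60): voice 1 is free -> assigned | voices=[88 60 -]
Op 3: note_on(67): voice 2 is free -> assigned | voices=[88 60 67]
Op 4: note_off(88): free voice 0 | voices=[- 60 67]
Op 5: note_on(62): voice 0 is free -> assigned | voices=[62 60 67]
Op 6: note_off(62): free voice 0 | voices=[- 60 67]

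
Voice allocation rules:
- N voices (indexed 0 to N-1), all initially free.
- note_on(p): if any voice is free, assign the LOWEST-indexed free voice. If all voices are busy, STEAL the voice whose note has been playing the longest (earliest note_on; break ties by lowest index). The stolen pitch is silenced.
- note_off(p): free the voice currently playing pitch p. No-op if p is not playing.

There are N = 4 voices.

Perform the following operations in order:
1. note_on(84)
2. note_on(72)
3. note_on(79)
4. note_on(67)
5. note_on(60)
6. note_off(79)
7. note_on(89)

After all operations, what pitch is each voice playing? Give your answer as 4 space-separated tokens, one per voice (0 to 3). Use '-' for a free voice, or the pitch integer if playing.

Answer: 60 72 89 67

Derivation:
Op 1: note_on(84): voice 0 is free -> assigned | voices=[84 - - -]
Op 2: note_on(72): voice 1 is free -> assigned | voices=[84 72 - -]
Op 3: note_on(79): voice 2 is free -> assigned | voices=[84 72 79 -]
Op 4: note_on(67): voice 3 is free -> assigned | voices=[84 72 79 67]
Op 5: note_on(60): all voices busy, STEAL voice 0 (pitch 84, oldest) -> assign | voices=[60 72 79 67]
Op 6: note_off(79): free voice 2 | voices=[60 72 - 67]
Op 7: note_on(89): voice 2 is free -> assigned | voices=[60 72 89 67]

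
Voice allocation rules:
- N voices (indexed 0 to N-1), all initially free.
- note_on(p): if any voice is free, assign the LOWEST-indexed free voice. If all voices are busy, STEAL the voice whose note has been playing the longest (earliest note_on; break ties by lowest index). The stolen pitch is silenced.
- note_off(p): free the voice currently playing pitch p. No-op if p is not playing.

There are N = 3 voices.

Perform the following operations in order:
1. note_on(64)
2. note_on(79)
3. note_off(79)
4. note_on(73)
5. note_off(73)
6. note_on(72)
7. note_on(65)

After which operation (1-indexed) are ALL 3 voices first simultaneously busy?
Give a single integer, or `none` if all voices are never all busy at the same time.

Op 1: note_on(64): voice 0 is free -> assigned | voices=[64 - -]
Op 2: note_on(79): voice 1 is free -> assigned | voices=[64 79 -]
Op 3: note_off(79): free voice 1 | voices=[64 - -]
Op 4: note_on(73): voice 1 is free -> assigned | voices=[64 73 -]
Op 5: note_off(73): free voice 1 | voices=[64 - -]
Op 6: note_on(72): voice 1 is free -> assigned | voices=[64 72 -]
Op 7: note_on(65): voice 2 is free -> assigned | voices=[64 72 65]

Answer: 7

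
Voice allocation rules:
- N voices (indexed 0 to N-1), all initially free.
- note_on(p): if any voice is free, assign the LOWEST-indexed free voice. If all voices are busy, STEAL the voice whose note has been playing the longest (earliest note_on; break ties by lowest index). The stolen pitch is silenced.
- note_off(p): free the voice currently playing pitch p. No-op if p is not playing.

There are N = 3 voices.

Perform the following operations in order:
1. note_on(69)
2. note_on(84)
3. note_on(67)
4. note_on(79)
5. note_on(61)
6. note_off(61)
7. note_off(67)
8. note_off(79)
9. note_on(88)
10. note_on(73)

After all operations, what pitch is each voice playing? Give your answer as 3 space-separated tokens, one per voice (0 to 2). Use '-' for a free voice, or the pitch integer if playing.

Op 1: note_on(69): voice 0 is free -> assigned | voices=[69 - -]
Op 2: note_on(84): voice 1 is free -> assigned | voices=[69 84 -]
Op 3: note_on(67): voice 2 is free -> assigned | voices=[69 84 67]
Op 4: note_on(79): all voices busy, STEAL voice 0 (pitch 69, oldest) -> assign | voices=[79 84 67]
Op 5: note_on(61): all voices busy, STEAL voice 1 (pitch 84, oldest) -> assign | voices=[79 61 67]
Op 6: note_off(61): free voice 1 | voices=[79 - 67]
Op 7: note_off(67): free voice 2 | voices=[79 - -]
Op 8: note_off(79): free voice 0 | voices=[- - -]
Op 9: note_on(88): voice 0 is free -> assigned | voices=[88 - -]
Op 10: note_on(73): voice 1 is free -> assigned | voices=[88 73 -]

Answer: 88 73 -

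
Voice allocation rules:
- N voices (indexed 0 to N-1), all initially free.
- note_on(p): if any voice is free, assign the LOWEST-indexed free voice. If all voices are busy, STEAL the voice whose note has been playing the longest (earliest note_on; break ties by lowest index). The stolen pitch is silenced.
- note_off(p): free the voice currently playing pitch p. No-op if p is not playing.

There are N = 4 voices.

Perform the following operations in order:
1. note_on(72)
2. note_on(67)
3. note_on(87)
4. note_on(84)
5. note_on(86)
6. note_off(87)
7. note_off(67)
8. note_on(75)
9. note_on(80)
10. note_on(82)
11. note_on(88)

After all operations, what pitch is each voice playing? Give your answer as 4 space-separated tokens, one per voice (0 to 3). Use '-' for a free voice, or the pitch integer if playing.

Answer: 88 75 80 82

Derivation:
Op 1: note_on(72): voice 0 is free -> assigned | voices=[72 - - -]
Op 2: note_on(67): voice 1 is free -> assigned | voices=[72 67 - -]
Op 3: note_on(87): voice 2 is free -> assigned | voices=[72 67 87 -]
Op 4: note_on(84): voice 3 is free -> assigned | voices=[72 67 87 84]
Op 5: note_on(86): all voices busy, STEAL voice 0 (pitch 72, oldest) -> assign | voices=[86 67 87 84]
Op 6: note_off(87): free voice 2 | voices=[86 67 - 84]
Op 7: note_off(67): free voice 1 | voices=[86 - - 84]
Op 8: note_on(75): voice 1 is free -> assigned | voices=[86 75 - 84]
Op 9: note_on(80): voice 2 is free -> assigned | voices=[86 75 80 84]
Op 10: note_on(82): all voices busy, STEAL voice 3 (pitch 84, oldest) -> assign | voices=[86 75 80 82]
Op 11: note_on(88): all voices busy, STEAL voice 0 (pitch 86, oldest) -> assign | voices=[88 75 80 82]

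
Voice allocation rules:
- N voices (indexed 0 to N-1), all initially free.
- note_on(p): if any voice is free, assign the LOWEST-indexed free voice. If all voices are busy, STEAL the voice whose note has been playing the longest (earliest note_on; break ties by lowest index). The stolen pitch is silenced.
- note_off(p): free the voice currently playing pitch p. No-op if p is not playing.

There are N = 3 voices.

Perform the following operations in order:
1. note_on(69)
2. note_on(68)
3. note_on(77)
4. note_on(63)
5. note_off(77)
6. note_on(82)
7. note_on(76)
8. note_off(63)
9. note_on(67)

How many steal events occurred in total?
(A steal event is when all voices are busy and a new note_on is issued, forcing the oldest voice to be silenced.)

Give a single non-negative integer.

Op 1: note_on(69): voice 0 is free -> assigned | voices=[69 - -]
Op 2: note_on(68): voice 1 is free -> assigned | voices=[69 68 -]
Op 3: note_on(77): voice 2 is free -> assigned | voices=[69 68 77]
Op 4: note_on(63): all voices busy, STEAL voice 0 (pitch 69, oldest) -> assign | voices=[63 68 77]
Op 5: note_off(77): free voice 2 | voices=[63 68 -]
Op 6: note_on(82): voice 2 is free -> assigned | voices=[63 68 82]
Op 7: note_on(76): all voices busy, STEAL voice 1 (pitch 68, oldest) -> assign | voices=[63 76 82]
Op 8: note_off(63): free voice 0 | voices=[- 76 82]
Op 9: note_on(67): voice 0 is free -> assigned | voices=[67 76 82]

Answer: 2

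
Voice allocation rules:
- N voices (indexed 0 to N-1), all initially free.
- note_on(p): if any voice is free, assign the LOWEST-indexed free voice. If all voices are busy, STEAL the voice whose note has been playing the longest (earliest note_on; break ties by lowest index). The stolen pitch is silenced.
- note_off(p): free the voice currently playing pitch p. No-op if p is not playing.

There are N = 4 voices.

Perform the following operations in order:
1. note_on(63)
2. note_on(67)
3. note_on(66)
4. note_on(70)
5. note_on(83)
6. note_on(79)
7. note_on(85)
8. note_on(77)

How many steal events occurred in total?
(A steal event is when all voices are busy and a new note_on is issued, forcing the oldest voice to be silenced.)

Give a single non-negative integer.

Answer: 4

Derivation:
Op 1: note_on(63): voice 0 is free -> assigned | voices=[63 - - -]
Op 2: note_on(67): voice 1 is free -> assigned | voices=[63 67 - -]
Op 3: note_on(66): voice 2 is free -> assigned | voices=[63 67 66 -]
Op 4: note_on(70): voice 3 is free -> assigned | voices=[63 67 66 70]
Op 5: note_on(83): all voices busy, STEAL voice 0 (pitch 63, oldest) -> assign | voices=[83 67 66 70]
Op 6: note_on(79): all voices busy, STEAL voice 1 (pitch 67, oldest) -> assign | voices=[83 79 66 70]
Op 7: note_on(85): all voices busy, STEAL voice 2 (pitch 66, oldest) -> assign | voices=[83 79 85 70]
Op 8: note_on(77): all voices busy, STEAL voice 3 (pitch 70, oldest) -> assign | voices=[83 79 85 77]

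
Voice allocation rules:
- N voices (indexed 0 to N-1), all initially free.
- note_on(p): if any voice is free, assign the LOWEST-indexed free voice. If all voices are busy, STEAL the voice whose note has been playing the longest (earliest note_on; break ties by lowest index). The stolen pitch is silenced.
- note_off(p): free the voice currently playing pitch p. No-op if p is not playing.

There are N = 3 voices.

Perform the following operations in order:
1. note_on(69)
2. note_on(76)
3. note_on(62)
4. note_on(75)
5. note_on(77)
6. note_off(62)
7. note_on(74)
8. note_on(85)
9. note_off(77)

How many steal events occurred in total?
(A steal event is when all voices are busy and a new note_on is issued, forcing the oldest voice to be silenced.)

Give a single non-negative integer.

Op 1: note_on(69): voice 0 is free -> assigned | voices=[69 - -]
Op 2: note_on(76): voice 1 is free -> assigned | voices=[69 76 -]
Op 3: note_on(62): voice 2 is free -> assigned | voices=[69 76 62]
Op 4: note_on(75): all voices busy, STEAL voice 0 (pitch 69, oldest) -> assign | voices=[75 76 62]
Op 5: note_on(77): all voices busy, STEAL voice 1 (pitch 76, oldest) -> assign | voices=[75 77 62]
Op 6: note_off(62): free voice 2 | voices=[75 77 -]
Op 7: note_on(74): voice 2 is free -> assigned | voices=[75 77 74]
Op 8: note_on(85): all voices busy, STEAL voice 0 (pitch 75, oldest) -> assign | voices=[85 77 74]
Op 9: note_off(77): free voice 1 | voices=[85 - 74]

Answer: 3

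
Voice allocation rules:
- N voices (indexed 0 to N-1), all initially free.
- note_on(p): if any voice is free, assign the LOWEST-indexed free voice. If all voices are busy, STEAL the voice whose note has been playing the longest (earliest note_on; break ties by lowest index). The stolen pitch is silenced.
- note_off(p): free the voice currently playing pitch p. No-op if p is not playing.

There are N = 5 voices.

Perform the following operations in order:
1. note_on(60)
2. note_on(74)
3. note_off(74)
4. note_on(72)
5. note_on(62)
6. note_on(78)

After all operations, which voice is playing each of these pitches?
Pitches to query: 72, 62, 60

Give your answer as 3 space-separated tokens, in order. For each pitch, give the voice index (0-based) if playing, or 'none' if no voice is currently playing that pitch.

Answer: 1 2 0

Derivation:
Op 1: note_on(60): voice 0 is free -> assigned | voices=[60 - - - -]
Op 2: note_on(74): voice 1 is free -> assigned | voices=[60 74 - - -]
Op 3: note_off(74): free voice 1 | voices=[60 - - - -]
Op 4: note_on(72): voice 1 is free -> assigned | voices=[60 72 - - -]
Op 5: note_on(62): voice 2 is free -> assigned | voices=[60 72 62 - -]
Op 6: note_on(78): voice 3 is free -> assigned | voices=[60 72 62 78 -]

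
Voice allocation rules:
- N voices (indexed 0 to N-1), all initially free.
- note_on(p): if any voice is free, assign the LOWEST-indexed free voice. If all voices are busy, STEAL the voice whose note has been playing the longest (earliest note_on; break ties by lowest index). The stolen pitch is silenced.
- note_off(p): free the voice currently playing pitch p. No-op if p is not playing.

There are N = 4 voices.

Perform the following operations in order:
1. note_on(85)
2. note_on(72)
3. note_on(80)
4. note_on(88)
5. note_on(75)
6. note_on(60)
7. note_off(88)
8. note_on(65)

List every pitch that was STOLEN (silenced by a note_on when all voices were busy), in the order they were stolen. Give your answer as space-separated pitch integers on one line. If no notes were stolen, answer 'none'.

Answer: 85 72

Derivation:
Op 1: note_on(85): voice 0 is free -> assigned | voices=[85 - - -]
Op 2: note_on(72): voice 1 is free -> assigned | voices=[85 72 - -]
Op 3: note_on(80): voice 2 is free -> assigned | voices=[85 72 80 -]
Op 4: note_on(88): voice 3 is free -> assigned | voices=[85 72 80 88]
Op 5: note_on(75): all voices busy, STEAL voice 0 (pitch 85, oldest) -> assign | voices=[75 72 80 88]
Op 6: note_on(60): all voices busy, STEAL voice 1 (pitch 72, oldest) -> assign | voices=[75 60 80 88]
Op 7: note_off(88): free voice 3 | voices=[75 60 80 -]
Op 8: note_on(65): voice 3 is free -> assigned | voices=[75 60 80 65]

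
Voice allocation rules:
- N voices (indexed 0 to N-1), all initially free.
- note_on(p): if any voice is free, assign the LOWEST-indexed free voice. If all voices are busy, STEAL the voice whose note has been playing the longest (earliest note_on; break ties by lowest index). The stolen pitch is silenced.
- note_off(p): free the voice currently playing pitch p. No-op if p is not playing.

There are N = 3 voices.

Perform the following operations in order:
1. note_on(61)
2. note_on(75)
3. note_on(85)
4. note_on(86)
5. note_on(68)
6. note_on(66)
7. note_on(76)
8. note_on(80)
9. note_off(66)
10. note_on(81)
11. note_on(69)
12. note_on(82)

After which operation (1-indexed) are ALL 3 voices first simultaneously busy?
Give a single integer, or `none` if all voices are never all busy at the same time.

Answer: 3

Derivation:
Op 1: note_on(61): voice 0 is free -> assigned | voices=[61 - -]
Op 2: note_on(75): voice 1 is free -> assigned | voices=[61 75 -]
Op 3: note_on(85): voice 2 is free -> assigned | voices=[61 75 85]
Op 4: note_on(86): all voices busy, STEAL voice 0 (pitch 61, oldest) -> assign | voices=[86 75 85]
Op 5: note_on(68): all voices busy, STEAL voice 1 (pitch 75, oldest) -> assign | voices=[86 68 85]
Op 6: note_on(66): all voices busy, STEAL voice 2 (pitch 85, oldest) -> assign | voices=[86 68 66]
Op 7: note_on(76): all voices busy, STEAL voice 0 (pitch 86, oldest) -> assign | voices=[76 68 66]
Op 8: note_on(80): all voices busy, STEAL voice 1 (pitch 68, oldest) -> assign | voices=[76 80 66]
Op 9: note_off(66): free voice 2 | voices=[76 80 -]
Op 10: note_on(81): voice 2 is free -> assigned | voices=[76 80 81]
Op 11: note_on(69): all voices busy, STEAL voice 0 (pitch 76, oldest) -> assign | voices=[69 80 81]
Op 12: note_on(82): all voices busy, STEAL voice 1 (pitch 80, oldest) -> assign | voices=[69 82 81]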